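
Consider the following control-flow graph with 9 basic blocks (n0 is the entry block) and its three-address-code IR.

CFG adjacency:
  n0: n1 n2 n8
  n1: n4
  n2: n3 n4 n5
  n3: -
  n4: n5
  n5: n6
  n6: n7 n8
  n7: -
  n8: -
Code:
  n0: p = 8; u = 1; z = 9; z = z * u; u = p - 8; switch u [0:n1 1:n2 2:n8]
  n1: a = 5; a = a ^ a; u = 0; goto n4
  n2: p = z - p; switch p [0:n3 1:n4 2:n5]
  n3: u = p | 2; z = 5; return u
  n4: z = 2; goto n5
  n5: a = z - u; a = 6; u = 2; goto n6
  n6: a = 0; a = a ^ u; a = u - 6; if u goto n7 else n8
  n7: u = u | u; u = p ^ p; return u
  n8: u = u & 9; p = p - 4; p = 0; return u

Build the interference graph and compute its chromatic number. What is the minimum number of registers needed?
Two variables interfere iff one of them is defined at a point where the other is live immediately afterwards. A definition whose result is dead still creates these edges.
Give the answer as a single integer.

Answer: 3

Analysis:
def/use:
  n0: def={p,u,z} ue=∅
  n1: def={a,u} ue=∅
  n2: def={p} ue={p,z}
  n3: def={u,z} ue={p}
  n4: def={z} ue=∅
  n5: def={a,u} ue={u,z}
  n6: def={a} ue={u}
  n7: def={u} ue={p,u}
  n8: def={p,u} ue={p,u}

Live sets:
  n0 li=∅ lo={p,u,z}
  n1 li={p} lo={p,u}
  n2 li={p,u,z} lo={p,u,z}
  n3 li={p} lo=∅
  n4 li={p,u} lo={p,u,z}
  n5 li={p,u,z} lo={p,u}
  n6 li={p,u} lo={p,u}
  n7 li={p,u} lo=∅
  n8 li={p,u} lo=∅

Interference:
  a: {p,u}
  p: {a,u,z}
  u: {a,p,z}
  z: {p,u}

Registers:
  {a,p,u} pairwise interfere (3-clique) ⇒ χ ≥ 3
  assign a→r2 p→r0 u→r1 z→r2 — no edge inside a register ⇒ χ ≤ 3
  χ = 3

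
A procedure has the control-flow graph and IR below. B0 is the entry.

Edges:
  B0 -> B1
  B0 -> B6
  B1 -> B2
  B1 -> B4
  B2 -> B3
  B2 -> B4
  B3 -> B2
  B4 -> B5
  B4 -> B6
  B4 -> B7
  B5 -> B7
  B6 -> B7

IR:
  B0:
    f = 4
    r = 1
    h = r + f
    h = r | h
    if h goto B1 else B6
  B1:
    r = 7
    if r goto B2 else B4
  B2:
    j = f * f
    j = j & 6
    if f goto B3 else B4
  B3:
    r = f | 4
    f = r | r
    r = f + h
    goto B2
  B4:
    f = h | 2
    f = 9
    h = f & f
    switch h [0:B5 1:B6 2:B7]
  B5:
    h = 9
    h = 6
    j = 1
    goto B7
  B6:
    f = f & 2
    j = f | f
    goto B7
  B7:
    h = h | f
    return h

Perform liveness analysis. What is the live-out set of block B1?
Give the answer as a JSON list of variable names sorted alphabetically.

Block summaries:
  B0: def={f,h,r} ue=∅
  B1: def={r} ue=∅
  B2: def={j} ue={f}
  B3: def={f,r} ue={f,h}
  B4: def={f,h} ue={h}
  B5: def={h,j} ue=∅
  B6: def={f,j} ue={f}
  B7: def={h} ue={f,h}

Liveness:
  live B0: ∅→{f,h}
  live B1: {f,h}→{f,h}
  live B2: {f,h}→{f,h}
  live B3: {f,h}→{f,h}
  live B4: {h}→{f,h}
  live B5: {f}→{f,h}
  live B6: {f,h}→{f,h}
  live B7: {f,h}→∅

live-out(B1) = ["f", "h"]

Answer: ["f", "h"]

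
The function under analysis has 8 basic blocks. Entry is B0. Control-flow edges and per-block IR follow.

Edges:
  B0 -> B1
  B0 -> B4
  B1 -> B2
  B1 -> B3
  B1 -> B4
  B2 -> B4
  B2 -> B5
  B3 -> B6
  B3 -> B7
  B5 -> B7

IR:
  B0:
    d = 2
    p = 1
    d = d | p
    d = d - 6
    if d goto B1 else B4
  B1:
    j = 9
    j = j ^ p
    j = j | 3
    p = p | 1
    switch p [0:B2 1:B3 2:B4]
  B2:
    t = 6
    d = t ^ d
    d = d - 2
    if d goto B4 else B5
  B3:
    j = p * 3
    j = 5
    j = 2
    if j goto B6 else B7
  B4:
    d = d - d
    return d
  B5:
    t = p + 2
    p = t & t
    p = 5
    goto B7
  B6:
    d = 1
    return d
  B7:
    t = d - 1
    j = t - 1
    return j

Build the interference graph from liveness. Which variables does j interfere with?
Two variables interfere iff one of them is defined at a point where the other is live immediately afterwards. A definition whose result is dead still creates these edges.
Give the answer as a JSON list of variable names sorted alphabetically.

Answer: ["d", "p"]

Working:
def/use:
  B0: def={d,p} ue=∅
  B1: def={j,p} ue={p}
  B2: def={d,t} ue={d}
  B3: def={j} ue={p}
  B4: def={d} ue={d}
  B5: def={p,t} ue={p}
  B6: def={d} ue=∅
  B7: def={j,t} ue={d}

Liveness:
  B0 li=∅ lo={d,p}
  B1 li={d,p} lo={d,p}
  B2 li={d,p} lo={d,p}
  B3 li={d,p} lo={d}
  B4 li={d} lo=∅
  B5 li={d,p} lo={d}
  B6 li=∅ lo=∅
  B7 li={d} lo=∅

Interference:
  d↔{j,p,t}
  j↔{d,p}
  p↔{d,j,t}
  t↔{d,p}

N(j) = ["d", "p"]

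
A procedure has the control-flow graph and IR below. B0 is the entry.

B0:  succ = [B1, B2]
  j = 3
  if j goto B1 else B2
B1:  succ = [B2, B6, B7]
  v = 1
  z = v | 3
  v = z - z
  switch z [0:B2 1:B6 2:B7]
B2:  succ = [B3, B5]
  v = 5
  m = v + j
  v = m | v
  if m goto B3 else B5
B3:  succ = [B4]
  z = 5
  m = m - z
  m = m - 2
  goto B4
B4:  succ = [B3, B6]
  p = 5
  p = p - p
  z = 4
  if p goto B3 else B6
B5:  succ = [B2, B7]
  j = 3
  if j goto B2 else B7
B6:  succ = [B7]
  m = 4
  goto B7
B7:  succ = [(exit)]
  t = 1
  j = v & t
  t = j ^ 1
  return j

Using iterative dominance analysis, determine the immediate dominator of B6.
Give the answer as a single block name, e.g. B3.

idom tree: B1←B0 B2←B0 B3←B2 B4←B3 B5←B2 B6←B0 B7←B0
Dom∩ at merges:
  B2: preds {B0,B1,B5}: {B0} ∩ {B0,B1} ∩ {B0,B2,B5} = {B0}; idom=B0
  B3: preds {B2,B4}: {B0,B2} ∩ {B0,B2,B3,B4} = {B0,B2}; idom=B2
  B6: preds {B1,B4}: {B0,B1} ∩ {B0,B2,B3,B4} = {B0}; idom=B0
  B7: preds {B1,B5,B6}: {B0,B1} ∩ {B0,B2,B5} ∩ {B0,B6} = {B0}; idom=B0

idom(B6) = B0

Answer: B0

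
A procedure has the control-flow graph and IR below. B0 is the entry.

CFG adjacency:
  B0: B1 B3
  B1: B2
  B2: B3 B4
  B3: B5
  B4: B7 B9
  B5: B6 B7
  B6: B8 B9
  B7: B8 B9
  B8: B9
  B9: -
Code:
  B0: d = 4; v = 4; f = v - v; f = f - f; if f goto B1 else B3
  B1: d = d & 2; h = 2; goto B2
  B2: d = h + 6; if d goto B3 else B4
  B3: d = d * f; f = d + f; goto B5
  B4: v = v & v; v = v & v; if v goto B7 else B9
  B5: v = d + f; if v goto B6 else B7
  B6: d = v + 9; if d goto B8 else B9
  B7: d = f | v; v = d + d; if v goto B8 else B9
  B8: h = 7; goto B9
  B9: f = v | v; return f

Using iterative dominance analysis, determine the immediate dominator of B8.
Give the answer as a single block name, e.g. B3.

idom tree: B1←B0 B2←B1 B3←B0 B4←B2 B5←B3 B6←B5 B7←B0 B8←B0 B9←B0
Dom∩ at merges:
  B3: preds {B0,B2}: {B0} ∩ {B0,B1,B2} = {B0}; idom=B0
  B7: preds {B4,B5}: {B0,B1,B2,B4} ∩ {B0,B3,B5} = {B0}; idom=B0
  B8: preds {B6,B7}: {B0,B3,B5,B6} ∩ {B0,B7} = {B0}; idom=B0
  B9: preds {B4,B6,B7,B8}: {B0,B1,B2,B4} ∩ {B0,B3,B5,B6} ∩ {B0,B7} ∩ {B0,B8} = {B0}; idom=B0

idom(B8) = B0

Answer: B0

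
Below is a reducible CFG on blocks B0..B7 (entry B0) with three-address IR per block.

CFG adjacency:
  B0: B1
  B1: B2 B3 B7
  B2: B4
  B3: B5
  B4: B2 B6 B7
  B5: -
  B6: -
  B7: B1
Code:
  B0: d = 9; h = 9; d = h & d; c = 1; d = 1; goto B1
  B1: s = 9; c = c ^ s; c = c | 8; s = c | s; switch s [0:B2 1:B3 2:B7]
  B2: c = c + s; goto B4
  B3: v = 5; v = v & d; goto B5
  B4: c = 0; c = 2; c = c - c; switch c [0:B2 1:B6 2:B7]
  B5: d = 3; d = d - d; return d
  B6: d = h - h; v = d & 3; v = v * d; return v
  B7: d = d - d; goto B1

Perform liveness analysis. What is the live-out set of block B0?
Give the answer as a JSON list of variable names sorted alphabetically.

def/use:
  B0: def={c,d,h} ue=∅
  B1: def={c,s} ue={c}
  B2: def={c} ue={c,s}
  B3: def={v} ue={d}
  B4: def={c} ue=∅
  B5: def={d} ue=∅
  B6: def={d,v} ue={h}
  B7: def={d} ue={d}

Liveness:
  B0: in=∅ out={c,d,h}
  B1: in={c,d,h} out={c,d,h,s}
  B2: in={c,d,h,s} out={d,h,s}
  B3: in={d} out=∅
  B4: in={d,h,s} out={c,d,h,s}
  B5: in=∅ out=∅
  B6: in={h} out=∅
  B7: in={c,d,h} out={c,d,h}

live-out(B0) = ["c", "d", "h"]

Answer: ["c", "d", "h"]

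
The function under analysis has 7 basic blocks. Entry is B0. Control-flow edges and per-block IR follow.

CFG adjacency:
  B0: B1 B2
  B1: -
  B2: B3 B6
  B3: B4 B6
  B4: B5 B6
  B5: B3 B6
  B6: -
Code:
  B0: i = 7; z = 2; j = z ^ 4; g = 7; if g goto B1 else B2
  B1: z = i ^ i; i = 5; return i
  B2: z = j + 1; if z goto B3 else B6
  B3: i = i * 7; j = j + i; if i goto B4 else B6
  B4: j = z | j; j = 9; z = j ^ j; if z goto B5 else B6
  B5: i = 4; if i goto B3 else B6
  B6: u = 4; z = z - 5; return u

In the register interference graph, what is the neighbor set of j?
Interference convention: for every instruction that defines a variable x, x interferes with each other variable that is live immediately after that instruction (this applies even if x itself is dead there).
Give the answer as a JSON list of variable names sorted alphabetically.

Answer: ["g", "i", "z"]

Analysis:
Block summaries:
  B0: def={g,i,j,z} ue=∅
  B1: def={i,z} ue={i}
  B2: def={z} ue={j}
  B3: def={i,j} ue={i,j}
  B4: def={j,z} ue={j,z}
  B5: def={i} ue=∅
  B6: def={u,z} ue={z}

Liveness:
  B0: in=∅ out={i,j}
  B1: in={i} out=∅
  B2: in={i,j} out={i,j,z}
  B3: in={i,j,z} out={j,z}
  B4: in={j,z} out={j,z}
  B5: in={j,z} out={i,j,z}
  B6: in={z} out=∅

Conflict graph:
  g: {i,j}
  i: {g,j,z}
  j: {g,i,z}
  u: {z}
  z: {i,j,u}

N(j) = ["g", "i", "z"]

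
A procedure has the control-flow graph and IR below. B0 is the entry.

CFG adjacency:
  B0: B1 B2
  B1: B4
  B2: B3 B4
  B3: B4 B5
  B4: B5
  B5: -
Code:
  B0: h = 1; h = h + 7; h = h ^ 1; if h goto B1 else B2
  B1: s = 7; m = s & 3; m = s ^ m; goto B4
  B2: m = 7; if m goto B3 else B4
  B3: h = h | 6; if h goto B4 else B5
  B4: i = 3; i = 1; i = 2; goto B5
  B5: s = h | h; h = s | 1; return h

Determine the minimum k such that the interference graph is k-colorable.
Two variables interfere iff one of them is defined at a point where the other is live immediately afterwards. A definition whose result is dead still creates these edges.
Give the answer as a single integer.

Answer: 3

Analysis:
def/use:
  B0: def={h} ue=∅
  B1: def={m,s} ue=∅
  B2: def={m} ue=∅
  B3: def={h} ue={h}
  B4: def={i} ue=∅
  B5: def={h,s} ue={h}

Backward fixpoint:
  B0: in=∅ out={h}
  B1: in={h} out={h}
  B2: in={h} out={h}
  B3: in={h} out={h}
  B4: in={h} out={h}
  B5: in={h} out=∅

Interference:
  h — {i,m,s}
  i — {h}
  m — {h,s}
  s — {h,m}

Colouring:
  lower bound: {h,m,s} mutually conflict ⇒ χ ≥ 3
  3-colouring: r0={h}  r1={i,m}  r2={s}
  χ = 3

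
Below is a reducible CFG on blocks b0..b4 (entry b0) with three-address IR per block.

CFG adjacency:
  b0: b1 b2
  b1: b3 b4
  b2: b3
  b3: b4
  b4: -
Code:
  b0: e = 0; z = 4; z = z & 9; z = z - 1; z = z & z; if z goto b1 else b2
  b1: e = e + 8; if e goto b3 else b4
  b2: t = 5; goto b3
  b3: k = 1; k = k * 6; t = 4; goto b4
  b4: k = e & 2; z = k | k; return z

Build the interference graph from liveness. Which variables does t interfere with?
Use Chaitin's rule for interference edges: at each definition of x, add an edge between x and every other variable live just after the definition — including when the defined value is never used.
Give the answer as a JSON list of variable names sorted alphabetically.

Answer: ["e"]

Analysis:
def/use:
  b0: {e,z} / ∅
  b1: {e} / {e}
  b2: {t} / ∅
  b3: {k,t} / ∅
  b4: {k,z} / {e}

Backward fixpoint:
  b0 li=∅ lo={e}
  b1 li={e} lo={e}
  b2 li={e} lo={e}
  b3 li={e} lo={e}
  b4 li={e} lo=∅

Interfere edges:
  e↔{k,t,z}
  k↔{e}
  t↔{e}
  z↔{e}

N(t) = ["e"]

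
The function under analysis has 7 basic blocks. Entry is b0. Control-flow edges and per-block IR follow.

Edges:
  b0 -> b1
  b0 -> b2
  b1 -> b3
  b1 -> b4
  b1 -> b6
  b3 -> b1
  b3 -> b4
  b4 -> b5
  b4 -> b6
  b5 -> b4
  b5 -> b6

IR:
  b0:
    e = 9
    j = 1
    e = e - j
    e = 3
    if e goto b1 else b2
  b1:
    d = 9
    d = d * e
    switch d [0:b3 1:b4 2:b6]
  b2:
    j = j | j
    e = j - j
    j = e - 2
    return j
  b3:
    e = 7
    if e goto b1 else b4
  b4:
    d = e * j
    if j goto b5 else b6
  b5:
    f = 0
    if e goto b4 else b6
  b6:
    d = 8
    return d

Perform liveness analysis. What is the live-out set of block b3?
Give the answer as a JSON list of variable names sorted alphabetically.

Block summaries:
  b0: {e,j} / ∅
  b1: {d} / {e}
  b2: {e,j} / {j}
  b3: {e} / ∅
  b4: {d} / {e,j}
  b5: {f} / {e}
  b6: {d} / ∅

Liveness:
  b0: in=∅ out={e,j}
  b1: in={e,j} out={e,j}
  b2: in={j} out=∅
  b3: in={j} out={e,j}
  b4: in={e,j} out={e,j}
  b5: in={e,j} out={e,j}
  b6: in=∅ out=∅

live-out(b3) = ["e", "j"]

Answer: ["e", "j"]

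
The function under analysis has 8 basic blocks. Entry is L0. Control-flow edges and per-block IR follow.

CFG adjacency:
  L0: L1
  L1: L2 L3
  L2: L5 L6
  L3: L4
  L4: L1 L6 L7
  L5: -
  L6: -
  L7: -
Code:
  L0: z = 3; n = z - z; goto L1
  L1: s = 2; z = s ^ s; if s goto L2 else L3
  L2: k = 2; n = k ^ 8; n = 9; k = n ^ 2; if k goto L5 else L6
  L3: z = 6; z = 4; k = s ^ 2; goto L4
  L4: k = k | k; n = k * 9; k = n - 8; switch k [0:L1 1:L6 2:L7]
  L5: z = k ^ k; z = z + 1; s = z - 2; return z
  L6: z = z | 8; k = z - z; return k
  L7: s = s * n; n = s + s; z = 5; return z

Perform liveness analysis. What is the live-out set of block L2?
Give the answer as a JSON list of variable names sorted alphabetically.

Answer: ["k", "z"]

Analysis:
Block summaries:
  L0: {n,z} / ∅
  L1: {s,z} / ∅
  L2: {k,n} / ∅
  L3: {k,z} / {s}
  L4: {k,n} / {k}
  L5: {s,z} / {k}
  L6: {k,z} / {z}
  L7: {n,s,z} / {n,s}

Liveness:
  L0: in=∅ out=∅
  L1: in=∅ out={s,z}
  L2: in={z} out={k,z}
  L3: in={s} out={k,s,z}
  L4: in={k,s,z} out={n,s,z}
  L5: in={k} out=∅
  L6: in={z} out=∅
  L7: in={n,s} out=∅

live-out(L2) = ["k", "z"]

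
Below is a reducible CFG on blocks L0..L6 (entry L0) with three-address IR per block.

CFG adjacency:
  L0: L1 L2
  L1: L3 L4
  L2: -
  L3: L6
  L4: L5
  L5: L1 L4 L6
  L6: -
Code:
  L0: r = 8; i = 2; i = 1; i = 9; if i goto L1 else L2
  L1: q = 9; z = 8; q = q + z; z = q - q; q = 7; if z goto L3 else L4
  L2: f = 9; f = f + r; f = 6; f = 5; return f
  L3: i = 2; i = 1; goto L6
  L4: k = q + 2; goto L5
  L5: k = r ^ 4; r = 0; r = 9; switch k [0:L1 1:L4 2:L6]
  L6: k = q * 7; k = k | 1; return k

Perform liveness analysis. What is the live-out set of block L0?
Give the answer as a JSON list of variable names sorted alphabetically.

Per-block:
  L0: {i,r} / ∅
  L1: {q,z} / ∅
  L2: {f} / {r}
  L3: {i} / ∅
  L4: {k} / {q}
  L5: {k,r} / {r}
  L6: {k} / {q}

Live sets:
  L0 li=∅ lo={r}
  L1 li={r} lo={q,r}
  L2 li={r} lo=∅
  L3 li={q} lo={q}
  L4 li={q,r} lo={q,r}
  L5 li={q,r} lo={q,r}
  L6 li={q} lo=∅

live-out(L0) = ["r"]

Answer: ["r"]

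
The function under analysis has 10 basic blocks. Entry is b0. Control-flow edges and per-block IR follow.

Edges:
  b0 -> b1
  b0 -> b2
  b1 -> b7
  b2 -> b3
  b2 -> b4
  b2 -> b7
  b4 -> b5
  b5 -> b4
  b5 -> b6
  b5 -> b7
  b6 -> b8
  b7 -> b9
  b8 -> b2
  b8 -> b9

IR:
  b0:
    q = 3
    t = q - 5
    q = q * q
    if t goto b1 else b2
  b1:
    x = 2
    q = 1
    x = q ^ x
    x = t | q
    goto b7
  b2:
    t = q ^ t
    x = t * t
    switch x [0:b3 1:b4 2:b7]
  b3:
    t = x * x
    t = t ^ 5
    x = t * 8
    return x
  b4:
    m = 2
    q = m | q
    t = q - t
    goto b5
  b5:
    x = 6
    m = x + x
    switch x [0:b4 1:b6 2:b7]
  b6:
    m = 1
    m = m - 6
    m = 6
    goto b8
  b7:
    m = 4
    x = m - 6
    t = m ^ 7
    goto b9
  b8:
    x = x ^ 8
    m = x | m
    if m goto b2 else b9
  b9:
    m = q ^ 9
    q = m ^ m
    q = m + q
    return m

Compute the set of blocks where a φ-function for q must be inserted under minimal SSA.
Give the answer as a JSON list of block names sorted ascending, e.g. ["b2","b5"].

idom tree: b1←b0 b2←b0 b3←b2 b4←b2 b5←b4 b6←b5 b7←b0 b8←b6 b9←b0
Dom∩ at merges:
  b2: preds {b0,b8}: {b0} ∩ {b0,b2,b4,b5,b6,b8} = {b0}; idom=b0
  b4: preds {b2,b5}: {b0,b2} ∩ {b0,b2,b4,b5} = {b0,b2}; idom=b2
  b7: preds {b1,b2,b5}: {b0,b1} ∩ {b0,b2} ∩ {b0,b2,b4,b5} = {b0}; idom=b0
  b9: preds {b7,b8}: {b0,b7} ∩ {b0,b2,b4,b5,b6,b8} = {b0}; idom=b0

DF walk-up:
  join b2 pred b0: · stop@b0
  join b2 pred b8: b8→b6→b5→b4→b2 stop@b0
  join b4 pred b2: · stop@b2
  join b4 pred b5: b5→b4 stop@b2
  join b7 pred b1: b1 stop@b0
  join b7 pred b2: b2 stop@b0
  join b7 pred b5: b5→b4→b2 stop@b0
  join b9 pred b7: b7 stop@b0
  join b9 pred b8: b8→b6→b5→b4→b2 stop@b0
  b0 → ∅
  b1 → {b7}
  b2 → {b2,b7,b9}
  b3 → ∅
  b4 → {b2,b4,b7,b9}
  b5 → {b2,b4,b7,b9}
  b6 → {b2,b9}
  b7 → {b9}
  b8 → {b2,b9}
  b9 → ∅

φ for q: defs {b0,b1,b4,b9}
  DF⁺ = {b2,b4,b7,b9}

Answer: ["b2", "b4", "b7", "b9"]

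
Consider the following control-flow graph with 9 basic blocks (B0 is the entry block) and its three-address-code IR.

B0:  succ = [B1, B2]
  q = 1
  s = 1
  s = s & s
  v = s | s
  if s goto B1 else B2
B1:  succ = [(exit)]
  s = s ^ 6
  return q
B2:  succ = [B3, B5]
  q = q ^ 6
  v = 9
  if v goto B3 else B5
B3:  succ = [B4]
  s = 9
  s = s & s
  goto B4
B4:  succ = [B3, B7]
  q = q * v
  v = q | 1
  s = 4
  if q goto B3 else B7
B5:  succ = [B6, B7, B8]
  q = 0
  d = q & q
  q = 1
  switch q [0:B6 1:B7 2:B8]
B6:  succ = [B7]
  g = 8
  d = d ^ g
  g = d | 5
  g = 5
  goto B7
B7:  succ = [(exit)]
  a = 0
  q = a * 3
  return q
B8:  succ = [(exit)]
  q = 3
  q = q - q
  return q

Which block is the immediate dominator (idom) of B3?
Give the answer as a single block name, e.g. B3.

idom tree: B1←B0 B2←B0 B3←B2 B4←B3 B5←B2 B6←B5 B7←B2 B8←B5
Dom at joins:
  B3: preds {B2,B4}: {B0,B2} ∩ {B0,B2,B3,B4} = {B0,B2}; idom=B2
  B7: preds {B4,B5,B6}: {B0,B2,B3,B4} ∩ {B0,B2,B5} ∩ {B0,B2,B5,B6} = {B0,B2}; idom=B2

idom(B3) = B2

Answer: B2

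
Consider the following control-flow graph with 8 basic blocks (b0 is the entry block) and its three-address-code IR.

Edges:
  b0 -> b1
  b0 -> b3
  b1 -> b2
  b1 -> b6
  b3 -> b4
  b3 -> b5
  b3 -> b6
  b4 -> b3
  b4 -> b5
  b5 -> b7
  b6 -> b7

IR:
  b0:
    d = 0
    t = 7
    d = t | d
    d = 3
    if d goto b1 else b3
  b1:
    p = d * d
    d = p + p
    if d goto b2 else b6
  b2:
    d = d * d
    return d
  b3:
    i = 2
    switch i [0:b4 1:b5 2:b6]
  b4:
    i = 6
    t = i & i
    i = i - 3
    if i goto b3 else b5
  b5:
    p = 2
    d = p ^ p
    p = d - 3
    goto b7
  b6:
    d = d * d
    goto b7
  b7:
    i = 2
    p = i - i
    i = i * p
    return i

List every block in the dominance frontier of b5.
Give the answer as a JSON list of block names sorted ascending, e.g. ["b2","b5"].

idom tree: b1←b0 b2←b1 b3←b0 b4←b3 b5←b3 b6←b0 b7←b0
Join-block Dom:
  b3: preds {b0,b4}: {b0} ∩ {b0,b3,b4} = {b0}; idom=b0
  b5: preds {b3,b4}: {b0,b3} ∩ {b0,b3,b4} = {b0,b3}; idom=b3
  b6: preds {b1,b3}: {b0,b1} ∩ {b0,b3} = {b0}; idom=b0
  b7: preds {b5,b6}: {b0,b3,b5} ∩ {b0,b6} = {b0}; idom=b0

DF walk-up:
  join b3 pred b0: · stop@b0
  join b3 pred b4: b4→b3 stop@b0
  join b5 pred b3: · stop@b3
  join b5 pred b4: b4 stop@b3
  join b6 pred b1: b1 stop@b0
  join b6 pred b3: b3 stop@b0
  join b7 pred b5: b5→b3 stop@b0
  join b7 pred b6: b6 stop@b0
  DF(b0)=∅
  DF(b1)={b6}
  DF(b2)=∅
  DF(b3)={b3,b6,b7}
  DF(b4)={b3,b5}
  DF(b5)={b7}
  DF(b6)={b7}
  DF(b7)=∅

DF(b5) = ["b7"]

Answer: ["b7"]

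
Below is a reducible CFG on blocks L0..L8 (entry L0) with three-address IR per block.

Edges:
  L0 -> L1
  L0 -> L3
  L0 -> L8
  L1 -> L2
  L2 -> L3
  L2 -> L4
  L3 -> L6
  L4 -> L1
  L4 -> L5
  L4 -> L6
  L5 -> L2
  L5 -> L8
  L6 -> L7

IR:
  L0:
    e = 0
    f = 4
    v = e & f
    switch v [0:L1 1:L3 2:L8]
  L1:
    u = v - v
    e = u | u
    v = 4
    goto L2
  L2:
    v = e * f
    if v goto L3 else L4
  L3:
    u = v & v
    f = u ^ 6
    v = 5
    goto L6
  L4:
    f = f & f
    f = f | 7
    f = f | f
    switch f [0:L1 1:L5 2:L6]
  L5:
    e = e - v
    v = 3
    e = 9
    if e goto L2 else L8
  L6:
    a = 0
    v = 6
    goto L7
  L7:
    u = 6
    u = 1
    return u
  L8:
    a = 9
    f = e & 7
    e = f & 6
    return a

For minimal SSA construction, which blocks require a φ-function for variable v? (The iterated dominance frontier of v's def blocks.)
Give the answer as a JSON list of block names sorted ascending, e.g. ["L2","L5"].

idom tree: L1←L0 L2←L1 L3←L0 L4←L2 L5←L4 L6←L0 L7←L6 L8←L0
Join-block Dom:
  L1: preds {L0,L4}: {L0} ∩ {L0,L1,L2,L4} = {L0}; idom=L0
  L2: preds {L1,L5}: {L0,L1} ∩ {L0,L1,L2,L4,L5} = {L0,L1}; idom=L1
  L3: preds {L0,L2}: {L0} ∩ {L0,L1,L2} = {L0}; idom=L0
  L6: preds {L3,L4}: {L0,L3} ∩ {L0,L1,L2,L4} = {L0}; idom=L0
  L8: preds {L0,L5}: {L0} ∩ {L0,L1,L2,L4,L5} = {L0}; idom=L0

DF walk-up:
  L1←L0: walk · to L0
  L1←L4: walk L4→L2→L1 to L0
  L2←L1: walk · to L1
  L2←L5: walk L5→L4→L2 to L1
  L3←L0: walk · to L0
  L3←L2: walk L2→L1 to L0
  L6←L3: walk L3 to L0
  L6←L4: walk L4→L2→L1 to L0
  L8←L0: walk · to L0
  L8←L5: walk L5→L4→L2→L1 to L0
  L0: DF=∅
  L1: DF={L1,L3,L6,L8}
  L2: DF={L1,L2,L3,L6,L8}
  L3: DF={L6}
  L4: DF={L1,L2,L6,L8}
  L5: DF={L2,L8}
  L6: DF=∅
  L7: DF=∅
  L8: DF=∅

φ for v: defs {L0,L1,L2,L3,L5,L6}
  DF⁺ = {L1,L2,L3,L6,L8}

Answer: ["L1", "L2", "L3", "L6", "L8"]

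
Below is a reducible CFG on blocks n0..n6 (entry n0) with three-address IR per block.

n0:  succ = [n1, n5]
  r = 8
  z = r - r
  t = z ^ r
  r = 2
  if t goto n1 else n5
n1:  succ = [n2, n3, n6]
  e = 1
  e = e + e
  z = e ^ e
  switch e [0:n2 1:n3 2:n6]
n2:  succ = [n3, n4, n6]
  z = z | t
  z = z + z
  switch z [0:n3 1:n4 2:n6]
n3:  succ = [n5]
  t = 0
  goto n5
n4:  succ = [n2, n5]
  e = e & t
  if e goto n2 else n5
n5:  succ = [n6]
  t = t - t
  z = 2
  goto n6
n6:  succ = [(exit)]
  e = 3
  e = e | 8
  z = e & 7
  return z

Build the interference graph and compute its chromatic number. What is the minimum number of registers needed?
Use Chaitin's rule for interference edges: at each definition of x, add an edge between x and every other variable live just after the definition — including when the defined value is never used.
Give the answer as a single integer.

def/use:
  n0: {r,t,z} / ∅
  n1: {e,z} / ∅
  n2: {z} / {t,z}
  n3: {t} / ∅
  n4: {e} / {e,t}
  n5: {t,z} / {t}
  n6: {e,z} / ∅

Liveness:
  n0: in=∅ out={t}
  n1: in={t} out={e,t,z}
  n2: in={e,t,z} out={e,t,z}
  n3: in=∅ out={t}
  n4: in={e,t,z} out={e,t,z}
  n5: in={t} out=∅
  n6: in=∅ out=∅

Interfere edges:
  e — {t,z}
  r — {t,z}
  t — {e,r,z}
  z — {e,r,t}

Colouring:
  lower bound: {e,t,z} mutually conflict ⇒ χ ≥ 3
  3-colouring: R0={t}  R1={z}  R2={e,r}
  χ = 3

Answer: 3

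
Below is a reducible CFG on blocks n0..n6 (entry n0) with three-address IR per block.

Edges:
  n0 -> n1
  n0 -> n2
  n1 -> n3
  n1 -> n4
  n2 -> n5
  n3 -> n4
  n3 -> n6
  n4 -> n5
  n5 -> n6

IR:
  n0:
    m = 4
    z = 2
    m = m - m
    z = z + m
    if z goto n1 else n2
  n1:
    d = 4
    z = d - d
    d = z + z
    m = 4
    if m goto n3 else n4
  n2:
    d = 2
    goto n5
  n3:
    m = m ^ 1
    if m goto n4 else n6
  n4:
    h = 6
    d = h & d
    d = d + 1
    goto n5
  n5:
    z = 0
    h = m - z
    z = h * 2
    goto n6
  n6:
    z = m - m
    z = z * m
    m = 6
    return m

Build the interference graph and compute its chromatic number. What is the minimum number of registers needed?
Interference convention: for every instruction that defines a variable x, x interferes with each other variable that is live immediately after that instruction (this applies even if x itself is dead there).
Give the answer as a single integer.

def/use:
  n0: def={m,z} ue=∅
  n1: def={d,m,z} ue=∅
  n2: def={d} ue=∅
  n3: def={m} ue={m}
  n4: def={d,h} ue={d}
  n5: def={h,z} ue={m}
  n6: def={m,z} ue={m}

Live sets:
  n0 li=∅ lo={m}
  n1 li=∅ lo={d,m}
  n2 li={m} lo={m}
  n3 li={d,m} lo={d,m}
  n4 li={d,m} lo={m}
  n5 li={m} lo={m}
  n6 li={m} lo=∅

Interference:
  d: {h,m}
  h: {d,m}
  m: {d,h,z}
  z: {m}

Registers:
  {d,h,m} pairwise interfere (3-clique) ⇒ χ ≥ 3
  3-colouring: c0={m}  c1={d,z}  c2={h}
  χ = 3

Answer: 3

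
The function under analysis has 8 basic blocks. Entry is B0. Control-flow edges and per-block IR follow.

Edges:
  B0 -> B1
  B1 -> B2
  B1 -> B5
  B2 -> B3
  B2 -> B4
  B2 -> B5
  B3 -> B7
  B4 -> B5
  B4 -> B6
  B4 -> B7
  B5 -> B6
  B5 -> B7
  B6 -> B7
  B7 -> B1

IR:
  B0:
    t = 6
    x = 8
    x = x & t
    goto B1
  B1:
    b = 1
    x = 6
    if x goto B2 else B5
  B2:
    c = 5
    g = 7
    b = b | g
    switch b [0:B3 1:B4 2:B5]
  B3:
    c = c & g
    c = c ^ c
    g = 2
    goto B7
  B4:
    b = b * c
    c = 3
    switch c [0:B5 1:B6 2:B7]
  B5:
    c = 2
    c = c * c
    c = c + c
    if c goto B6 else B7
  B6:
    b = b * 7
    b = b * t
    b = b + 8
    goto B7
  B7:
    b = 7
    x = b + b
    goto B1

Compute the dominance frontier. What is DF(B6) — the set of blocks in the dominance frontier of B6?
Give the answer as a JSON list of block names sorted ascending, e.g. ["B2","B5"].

Answer: ["B7"]

Derivation:
idom tree: B1←B0 B2←B1 B3←B2 B4←B2 B5←B1 B6←B1 B7←B1
Dom∩ at merges:
  B1: preds {B0,B7}: {B0} ∩ {B0,B1,B7} = {B0}; idom=B0
  B5: preds {B1,B2,B4}: {B0,B1} ∩ {B0,B1,B2} ∩ {B0,B1,B2,B4} = {B0,B1}; idom=B1
  B6: preds {B4,B5}: {B0,B1,B2,B4} ∩ {B0,B1,B5} = {B0,B1}; idom=B1
  B7: preds {B3,B4,B5,B6}: {B0,B1,B2,B3} ∩ {B0,B1,B2,B4} ∩ {B0,B1,B5} ∩ {B0,B1,B6} = {B0,B1}; idom=B1

Frontier:
  join B1 pred B0: · stop@B0
  join B1 pred B7: B7→B1 stop@B0
  join B5 pred B1: · stop@B1
  join B5 pred B2: B2 stop@B1
  join B5 pred B4: B4→B2 stop@B1
  join B6 pred B4: B4→B2 stop@B1
  join B6 pred B5: B5 stop@B1
  join B7 pred B3: B3→B2 stop@B1
  join B7 pred B4: B4→B2 stop@B1
  join B7 pred B5: B5 stop@B1
  join B7 pred B6: B6 stop@B1
  DF(B0)=∅
  DF(B1)={B1}
  DF(B2)={B5,B6,B7}
  DF(B3)={B7}
  DF(B4)={B5,B6,B7}
  DF(B5)={B6,B7}
  DF(B6)={B7}
  DF(B7)={B1}

DF(B6) = ["B7"]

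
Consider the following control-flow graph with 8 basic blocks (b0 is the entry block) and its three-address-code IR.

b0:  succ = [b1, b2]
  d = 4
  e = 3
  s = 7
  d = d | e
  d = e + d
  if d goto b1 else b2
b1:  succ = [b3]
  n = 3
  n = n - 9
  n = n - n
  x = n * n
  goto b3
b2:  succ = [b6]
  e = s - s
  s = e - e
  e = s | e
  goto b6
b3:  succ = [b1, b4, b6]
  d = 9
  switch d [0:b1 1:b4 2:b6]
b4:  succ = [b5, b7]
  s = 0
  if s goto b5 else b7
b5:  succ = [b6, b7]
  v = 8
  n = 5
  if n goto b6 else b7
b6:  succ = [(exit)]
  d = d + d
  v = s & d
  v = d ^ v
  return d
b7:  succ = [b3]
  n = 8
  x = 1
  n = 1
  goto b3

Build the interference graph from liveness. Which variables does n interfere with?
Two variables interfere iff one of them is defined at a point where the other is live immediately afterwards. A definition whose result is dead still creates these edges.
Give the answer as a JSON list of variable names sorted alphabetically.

Answer: ["d", "s"]

Working:
Block summaries:
  b0: def={d,e,s} ue=∅
  b1: def={n,x} ue=∅
  b2: def={e,s} ue={s}
  b3: def={d} ue=∅
  b4: def={s} ue=∅
  b5: def={n,v} ue=∅
  b6: def={d,v} ue={d,s}
  b7: def={n,x} ue=∅

Backward fixpoint:
  b0 li=∅ lo={d,s}
  b1 li={s} lo={s}
  b2 li={d,s} lo={d,s}
  b3 li={s} lo={d,s}
  b4 li={d} lo={d,s}
  b5 li={d,s} lo={d,s}
  b6 li={d,s} lo=∅
  b7 li={s} lo={s}

Conflict graph:
  d↔{e,n,s,v}
  e↔{d,s}
  n↔{d,s}
  s↔{d,e,n,v,x}
  v↔{d,s}
  x↔{s}

N(n) = ["d", "s"]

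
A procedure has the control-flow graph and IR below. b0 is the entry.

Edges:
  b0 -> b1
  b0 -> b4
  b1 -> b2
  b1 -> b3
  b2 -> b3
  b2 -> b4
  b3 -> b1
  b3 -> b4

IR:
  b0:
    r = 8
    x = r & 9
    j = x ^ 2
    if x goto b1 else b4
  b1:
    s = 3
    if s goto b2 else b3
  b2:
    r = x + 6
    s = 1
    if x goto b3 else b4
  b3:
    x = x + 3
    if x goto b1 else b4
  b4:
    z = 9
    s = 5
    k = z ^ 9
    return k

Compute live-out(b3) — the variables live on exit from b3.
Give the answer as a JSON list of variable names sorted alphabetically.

Block summaries:
  b0: def={j,r,x} ue=∅
  b1: def={s} ue=∅
  b2: def={r,s} ue={x}
  b3: def={x} ue={x}
  b4: def={k,s,z} ue=∅

Backward fixpoint:
  b0: in=∅ out={x}
  b1: in={x} out={x}
  b2: in={x} out={x}
  b3: in={x} out={x}
  b4: in=∅ out=∅

live-out(b3) = ["x"]

Answer: ["x"]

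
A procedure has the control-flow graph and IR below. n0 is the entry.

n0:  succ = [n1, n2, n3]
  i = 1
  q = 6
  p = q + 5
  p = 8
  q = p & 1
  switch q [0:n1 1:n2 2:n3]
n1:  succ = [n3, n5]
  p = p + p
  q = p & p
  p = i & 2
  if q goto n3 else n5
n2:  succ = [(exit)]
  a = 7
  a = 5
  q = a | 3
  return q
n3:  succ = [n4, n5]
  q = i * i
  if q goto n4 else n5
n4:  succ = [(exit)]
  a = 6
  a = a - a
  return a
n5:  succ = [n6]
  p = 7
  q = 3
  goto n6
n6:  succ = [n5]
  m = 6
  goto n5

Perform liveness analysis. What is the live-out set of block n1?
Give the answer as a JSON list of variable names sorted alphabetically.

Answer: ["i"]

Derivation:
Block summaries:
  n0: def={i,p,q} ue=∅
  n1: def={p,q} ue={i,p}
  n2: def={a,q} ue=∅
  n3: def={q} ue={i}
  n4: def={a} ue=∅
  n5: def={p,q} ue=∅
  n6: def={m} ue=∅

Backward fixpoint:
  n0 li=∅ lo={i,p}
  n1 li={i,p} lo={i}
  n2 li=∅ lo=∅
  n3 li={i} lo=∅
  n4 li=∅ lo=∅
  n5 li=∅ lo=∅
  n6 li=∅ lo=∅

live-out(n1) = ["i"]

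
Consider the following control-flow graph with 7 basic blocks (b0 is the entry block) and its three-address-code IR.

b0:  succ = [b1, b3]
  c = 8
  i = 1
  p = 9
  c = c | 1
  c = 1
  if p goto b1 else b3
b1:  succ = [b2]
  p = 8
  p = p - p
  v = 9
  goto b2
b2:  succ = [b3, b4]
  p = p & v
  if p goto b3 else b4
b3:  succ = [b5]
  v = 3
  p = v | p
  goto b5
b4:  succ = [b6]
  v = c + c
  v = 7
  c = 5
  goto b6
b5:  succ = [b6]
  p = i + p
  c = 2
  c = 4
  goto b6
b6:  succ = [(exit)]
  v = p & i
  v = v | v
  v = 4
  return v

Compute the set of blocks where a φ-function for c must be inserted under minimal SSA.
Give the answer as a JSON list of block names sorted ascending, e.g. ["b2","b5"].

Answer: ["b6"]

Analysis:
idom tree: b1←b0 b2←b1 b3←b0 b4←b2 b5←b3 b6←b0
Dom at joins:
  b3: preds {b0,b2}: {b0} ∩ {b0,b1,b2} = {b0}; idom=b0
  b6: preds {b4,b5}: {b0,b1,b2,b4} ∩ {b0,b3,b5} = {b0}; idom=b0

DF walk-up:
  b3←b0: walk · to b0
  b3←b2: walk b2→b1 to b0
  b6←b4: walk b4→b2→b1 to b0
  b6←b5: walk b5→b3 to b0
  b0: DF=∅
  b1: DF={b3,b6}
  b2: DF={b3,b6}
  b3: DF={b6}
  b4: DF={b6}
  b5: DF={b6}
  b6: DF=∅

φ for c: defs {b0,b4,b5}
  DF⁺ = {b6}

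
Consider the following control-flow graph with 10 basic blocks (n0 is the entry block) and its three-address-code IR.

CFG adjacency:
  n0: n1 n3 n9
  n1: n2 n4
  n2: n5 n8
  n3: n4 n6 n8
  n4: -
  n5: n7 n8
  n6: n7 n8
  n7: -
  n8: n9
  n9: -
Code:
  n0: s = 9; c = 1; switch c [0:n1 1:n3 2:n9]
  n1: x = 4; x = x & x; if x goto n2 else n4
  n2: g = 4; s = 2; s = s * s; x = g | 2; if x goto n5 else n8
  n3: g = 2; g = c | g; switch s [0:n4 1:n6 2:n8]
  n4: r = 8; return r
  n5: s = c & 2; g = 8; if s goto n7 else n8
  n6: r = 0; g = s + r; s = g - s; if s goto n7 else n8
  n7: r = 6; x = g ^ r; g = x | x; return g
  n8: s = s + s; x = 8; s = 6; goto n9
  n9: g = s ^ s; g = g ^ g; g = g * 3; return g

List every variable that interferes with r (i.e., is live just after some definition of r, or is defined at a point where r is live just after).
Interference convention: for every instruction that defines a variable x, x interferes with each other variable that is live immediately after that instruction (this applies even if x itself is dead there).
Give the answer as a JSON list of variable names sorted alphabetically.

Block summaries:
  n0: {c,s} / ∅
  n1: {x} / ∅
  n2: {g,s,x} / ∅
  n3: {g} / {c,s}
  n4: {r} / ∅
  n5: {g,s} / {c}
  n6: {g,r,s} / {s}
  n7: {g,r,x} / {g}
  n8: {s,x} / {s}
  n9: {g} / {s}

Live sets:
  n0 li=∅ lo={c,s}
  n1 li={c} lo={c}
  n2 li={c} lo={c,s}
  n3 li={c,s} lo={s}
  n4 li=∅ lo=∅
  n5 li={c} lo={g,s}
  n6 li={s} lo={g,s}
  n7 li={g} lo=∅
  n8 li={s} lo={s}
  n9 li={s} lo=∅

Conflict graph:
  c: {g,s,x}
  g: {c,r,s}
  r: {g,s}
  s: {c,g,r,x}
  x: {c,s}

N(r) = ["g", "s"]

Answer: ["g", "s"]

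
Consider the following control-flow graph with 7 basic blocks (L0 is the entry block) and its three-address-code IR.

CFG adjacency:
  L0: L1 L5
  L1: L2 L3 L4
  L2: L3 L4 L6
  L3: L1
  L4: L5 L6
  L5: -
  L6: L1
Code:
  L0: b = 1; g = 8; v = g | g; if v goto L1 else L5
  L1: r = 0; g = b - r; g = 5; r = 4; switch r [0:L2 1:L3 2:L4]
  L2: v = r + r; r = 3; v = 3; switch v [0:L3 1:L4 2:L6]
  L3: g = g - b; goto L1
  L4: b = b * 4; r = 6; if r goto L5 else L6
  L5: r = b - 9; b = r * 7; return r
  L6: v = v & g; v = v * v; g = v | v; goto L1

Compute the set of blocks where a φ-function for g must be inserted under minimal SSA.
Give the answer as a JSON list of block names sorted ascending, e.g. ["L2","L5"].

idom tree: L1←L0 L2←L1 L3←L1 L4←L1 L5←L0 L6←L1
Join-block Dom:
  L1: preds {L0,L3,L6}: {L0} ∩ {L0,L1,L3} ∩ {L0,L1,L6} = {L0}; idom=L0
  L3: preds {L1,L2}: {L0,L1} ∩ {L0,L1,L2} = {L0,L1}; idom=L1
  L4: preds {L1,L2}: {L0,L1} ∩ {L0,L1,L2} = {L0,L1}; idom=L1
  L5: preds {L0,L4}: {L0} ∩ {L0,L1,L4} = {L0}; idom=L0
  L6: preds {L2,L4}: {L0,L1,L2} ∩ {L0,L1,L4} = {L0,L1}; idom=L1

DF walk-up:
  L1←L0: walk · to L0
  L1←L3: walk L3→L1 to L0
  L1←L6: walk L6→L1 to L0
  L3←L1: walk · to L1
  L3←L2: walk L2 to L1
  L4←L1: walk · to L1
  L4←L2: walk L2 to L1
  L5←L0: walk · to L0
  L5←L4: walk L4→L1 to L0
  L6←L2: walk L2 to L1
  L6←L4: walk L4 to L1
  L0: DF=∅
  L1: DF={L1,L5}
  L2: DF={L3,L4,L6}
  L3: DF={L1}
  L4: DF={L5,L6}
  L5: DF=∅
  L6: DF={L1}

φ for g: defs {L0,L1,L3,L6}
  DF⁺ = {L1,L5}

Answer: ["L1", "L5"]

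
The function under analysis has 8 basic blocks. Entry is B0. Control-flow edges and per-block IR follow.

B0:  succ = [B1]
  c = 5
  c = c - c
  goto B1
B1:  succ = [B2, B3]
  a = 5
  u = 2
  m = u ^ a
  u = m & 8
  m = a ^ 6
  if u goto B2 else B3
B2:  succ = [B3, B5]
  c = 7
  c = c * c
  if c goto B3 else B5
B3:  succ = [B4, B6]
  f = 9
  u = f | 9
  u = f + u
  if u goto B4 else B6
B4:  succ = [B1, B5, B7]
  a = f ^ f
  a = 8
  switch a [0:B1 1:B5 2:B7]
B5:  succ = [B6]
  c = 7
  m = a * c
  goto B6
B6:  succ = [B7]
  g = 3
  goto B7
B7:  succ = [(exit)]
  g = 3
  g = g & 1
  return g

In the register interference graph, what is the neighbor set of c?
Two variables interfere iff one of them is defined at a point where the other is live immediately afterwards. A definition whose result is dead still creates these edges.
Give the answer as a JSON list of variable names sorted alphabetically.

Answer: ["a"]

Working:
Block summaries:
  B0: def={c} ue=∅
  B1: def={a,m,u} ue=∅
  B2: def={c} ue=∅
  B3: def={f,u} ue=∅
  B4: def={a} ue={f}
  B5: def={c,m} ue={a}
  B6: def={g} ue=∅
  B7: def={g} ue=∅

Live sets:
  B0 li=∅ lo=∅
  B1 li=∅ lo={a}
  B2 li={a} lo={a}
  B3 li=∅ lo={f}
  B4 li={f} lo={a}
  B5 li={a} lo=∅
  B6 li=∅ lo=∅
  B7 li=∅ lo=∅

Interfere edges:
  a — {c,m,u}
  c — {a}
  f — {u}
  g — ∅
  m — {a,u}
  u — {a,f,m}

N(c) = ["a"]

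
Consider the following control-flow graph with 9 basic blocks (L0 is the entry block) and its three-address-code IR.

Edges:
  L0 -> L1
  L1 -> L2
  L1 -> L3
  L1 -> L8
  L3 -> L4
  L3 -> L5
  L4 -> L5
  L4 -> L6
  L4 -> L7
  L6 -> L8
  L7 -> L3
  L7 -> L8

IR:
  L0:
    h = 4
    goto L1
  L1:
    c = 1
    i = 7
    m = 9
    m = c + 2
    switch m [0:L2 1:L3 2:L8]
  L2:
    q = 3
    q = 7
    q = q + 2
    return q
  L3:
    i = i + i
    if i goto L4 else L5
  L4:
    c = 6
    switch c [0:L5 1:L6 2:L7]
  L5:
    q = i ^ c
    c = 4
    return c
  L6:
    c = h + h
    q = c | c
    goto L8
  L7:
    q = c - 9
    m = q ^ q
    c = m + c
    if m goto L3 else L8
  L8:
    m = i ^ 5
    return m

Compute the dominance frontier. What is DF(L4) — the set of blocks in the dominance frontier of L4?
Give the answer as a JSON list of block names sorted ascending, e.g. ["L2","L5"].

idom tree: L1←L0 L2←L1 L3←L1 L4←L3 L5←L3 L6←L4 L7←L4 L8←L1
Dom∩ at merges:
  L3: preds {L1,L7}: {L0,L1} ∩ {L0,L1,L3,L4,L7} = {L0,L1}; idom=L1
  L5: preds {L3,L4}: {L0,L1,L3} ∩ {L0,L1,L3,L4} = {L0,L1,L3}; idom=L3
  L8: preds {L1,L6,L7}: {L0,L1} ∩ {L0,L1,L3,L4,L6} ∩ {L0,L1,L3,L4,L7} = {L0,L1}; idom=L1

DF derivation:
  join L3 pred L1: · stop@L1
  join L3 pred L7: L7→L4→L3 stop@L1
  join L5 pred L3: · stop@L3
  join L5 pred L4: L4 stop@L3
  join L8 pred L1: · stop@L1
  join L8 pred L6: L6→L4→L3 stop@L1
  join L8 pred L7: L7→L4→L3 stop@L1
  L0: DF=∅
  L1: DF=∅
  L2: DF=∅
  L3: DF={L3,L8}
  L4: DF={L3,L5,L8}
  L5: DF=∅
  L6: DF={L8}
  L7: DF={L3,L8}
  L8: DF=∅

DF(L4) = ["L3", "L5", "L8"]

Answer: ["L3", "L5", "L8"]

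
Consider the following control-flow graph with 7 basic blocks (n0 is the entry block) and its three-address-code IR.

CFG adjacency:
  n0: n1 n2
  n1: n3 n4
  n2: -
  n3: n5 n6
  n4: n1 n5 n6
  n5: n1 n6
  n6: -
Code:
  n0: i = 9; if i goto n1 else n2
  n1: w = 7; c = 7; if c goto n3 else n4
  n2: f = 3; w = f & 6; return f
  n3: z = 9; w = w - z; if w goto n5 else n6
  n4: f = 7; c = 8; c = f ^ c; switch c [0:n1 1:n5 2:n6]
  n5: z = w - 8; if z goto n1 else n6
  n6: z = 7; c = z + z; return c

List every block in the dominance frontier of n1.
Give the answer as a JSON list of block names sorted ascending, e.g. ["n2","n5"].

idom tree: n1←n0 n2←n0 n3←n1 n4←n1 n5←n1 n6←n1
Dom∩ at merges:
  n1: preds {n0,n4,n5}: {n0} ∩ {n0,n1,n4} ∩ {n0,n1,n5} = {n0}; idom=n0
  n5: preds {n3,n4}: {n0,n1,n3} ∩ {n0,n1,n4} = {n0,n1}; idom=n1
  n6: preds {n3,n4,n5}: {n0,n1,n3} ∩ {n0,n1,n4} ∩ {n0,n1,n5} = {n0,n1}; idom=n1

DF walk-up:
  join n1 pred n0: · stop@n0
  join n1 pred n4: n4→n1 stop@n0
  join n1 pred n5: n5→n1 stop@n0
  join n5 pred n3: n3 stop@n1
  join n5 pred n4: n4 stop@n1
  join n6 pred n3: n3 stop@n1
  join n6 pred n4: n4 stop@n1
  join n6 pred n5: n5 stop@n1
  n0: DF=∅
  n1: DF={n1}
  n2: DF=∅
  n3: DF={n5,n6}
  n4: DF={n1,n5,n6}
  n5: DF={n1,n6}
  n6: DF=∅

DF(n1) = ["n1"]

Answer: ["n1"]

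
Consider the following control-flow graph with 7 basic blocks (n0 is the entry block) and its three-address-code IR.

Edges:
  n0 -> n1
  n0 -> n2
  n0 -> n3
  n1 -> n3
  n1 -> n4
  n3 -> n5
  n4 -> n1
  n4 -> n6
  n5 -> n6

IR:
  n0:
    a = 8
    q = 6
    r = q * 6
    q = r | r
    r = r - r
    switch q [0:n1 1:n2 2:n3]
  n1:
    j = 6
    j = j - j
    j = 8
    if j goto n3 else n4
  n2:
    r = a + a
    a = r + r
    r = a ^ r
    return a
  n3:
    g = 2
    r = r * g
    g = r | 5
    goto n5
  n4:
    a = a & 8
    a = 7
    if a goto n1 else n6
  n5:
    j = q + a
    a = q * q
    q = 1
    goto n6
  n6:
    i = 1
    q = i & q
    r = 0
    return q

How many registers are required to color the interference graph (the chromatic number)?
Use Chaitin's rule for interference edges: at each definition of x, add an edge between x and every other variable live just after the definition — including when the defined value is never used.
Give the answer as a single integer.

def/use:
  n0: def={a,q,r} ue=∅
  n1: def={j} ue=∅
  n2: def={a,r} ue={a}
  n3: def={g,r} ue={r}
  n4: def={a} ue={a}
  n5: def={a,j,q} ue={a,q}
  n6: def={i,q,r} ue={q}

Liveness:
  n0 li=∅ lo={a,q,r}
  n1 li={a,q,r} lo={a,q,r}
  n2 li={a} lo=∅
  n3 li={a,q,r} lo={a,q}
  n4 li={a,q,r} lo={a,q,r}
  n5 li={a,q} lo={q}
  n6 li={q} lo=∅

Conflict graph:
  a — {g,j,q,r}
  g — {a,q,r}
  i — {q}
  j — {a,q,r}
  q — {a,g,i,j,r}
  r — {a,g,j,q}

Colouring:
  lower bound: {a,g,q,r} mutually conflict ⇒ χ ≥ 4
  4-colouring: r0={q}  r1={a,i}  r2={r}  r3={g,j}
  χ = 4

Answer: 4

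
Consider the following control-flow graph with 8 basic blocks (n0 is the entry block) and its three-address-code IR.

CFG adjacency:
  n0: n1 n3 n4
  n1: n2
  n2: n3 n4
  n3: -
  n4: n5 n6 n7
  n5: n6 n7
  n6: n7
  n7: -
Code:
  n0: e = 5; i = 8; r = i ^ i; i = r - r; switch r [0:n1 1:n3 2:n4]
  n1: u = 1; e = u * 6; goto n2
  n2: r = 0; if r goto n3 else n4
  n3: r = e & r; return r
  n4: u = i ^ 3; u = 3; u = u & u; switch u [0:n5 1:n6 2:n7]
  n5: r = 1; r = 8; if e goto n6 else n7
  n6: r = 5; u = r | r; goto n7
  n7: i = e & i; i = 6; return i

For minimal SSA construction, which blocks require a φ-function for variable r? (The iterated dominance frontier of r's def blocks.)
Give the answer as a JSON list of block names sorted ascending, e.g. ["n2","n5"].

idom tree: n1←n0 n2←n1 n3←n0 n4←n0 n5←n4 n6←n4 n7←n4
Dom at joins:
  n3: preds {n0,n2}: {n0} ∩ {n0,n1,n2} = {n0}; idom=n0
  n4: preds {n0,n2}: {n0} ∩ {n0,n1,n2} = {n0}; idom=n0
  n6: preds {n4,n5}: {n0,n4} ∩ {n0,n4,n5} = {n0,n4}; idom=n4
  n7: preds {n4,n5,n6}: {n0,n4} ∩ {n0,n4,n5} ∩ {n0,n4,n6} = {n0,n4}; idom=n4

Frontier:
  join n3 pred n0: · stop@n0
  join n3 pred n2: n2→n1 stop@n0
  join n4 pred n0: · stop@n0
  join n4 pred n2: n2→n1 stop@n0
  join n6 pred n4: · stop@n4
  join n6 pred n5: n5 stop@n4
  join n7 pred n4: · stop@n4
  join n7 pred n5: n5 stop@n4
  join n7 pred n6: n6 stop@n4
  n0: DF=∅
  n1: DF={n3,n4}
  n2: DF={n3,n4}
  n3: DF=∅
  n4: DF=∅
  n5: DF={n6,n7}
  n6: DF={n7}
  n7: DF=∅

φ for r: defs {n0,n2,n3,n5,n6}
  DF⁺ = {n3,n4,n6,n7}

Answer: ["n3", "n4", "n6", "n7"]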